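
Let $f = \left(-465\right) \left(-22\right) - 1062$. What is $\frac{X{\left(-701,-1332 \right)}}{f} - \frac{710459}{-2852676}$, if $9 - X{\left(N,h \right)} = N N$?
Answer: $- \frac{29068097435}{544861116} \approx -53.35$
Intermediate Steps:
$X{\left(N,h \right)} = 9 - N^{2}$ ($X{\left(N,h \right)} = 9 - N N = 9 - N^{2}$)
$f = 9168$ ($f = 10230 - 1062 = 9168$)
$\frac{X{\left(-701,-1332 \right)}}{f} - \frac{710459}{-2852676} = \frac{9 - \left(-701\right)^{2}}{9168} - \frac{710459}{-2852676} = \left(9 - 491401\right) \frac{1}{9168} - - \frac{710459}{2852676} = \left(9 - 491401\right) \frac{1}{9168} + \frac{710459}{2852676} = \left(-491392\right) \frac{1}{9168} + \frac{710459}{2852676} = - \frac{30712}{573} + \frac{710459}{2852676} = - \frac{29068097435}{544861116}$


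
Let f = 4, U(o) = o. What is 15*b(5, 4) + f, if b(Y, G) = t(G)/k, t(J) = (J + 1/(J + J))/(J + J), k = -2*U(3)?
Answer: 347/128 ≈ 2.7109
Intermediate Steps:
k = -6 (k = -2*3 = -6)
t(J) = (J + 1/(2*J))/(2*J) (t(J) = (J + 1/(2*J))/((2*J)) = (J + 1/(2*J))*(1/(2*J)) = (J + 1/(2*J))/(2*J))
b(Y, G) = -1/12 - 1/(24*G²) (b(Y, G) = (½ + 1/(4*G²))/(-6) = (½ + 1/(4*G²))*(-⅙) = -1/12 - 1/(24*G²))
15*b(5, 4) + f = 15*(-1/12 - 1/24/4²) + 4 = 15*(-1/12 - 1/24*1/16) + 4 = 15*(-1/12 - 1/384) + 4 = 15*(-11/128) + 4 = -165/128 + 4 = 347/128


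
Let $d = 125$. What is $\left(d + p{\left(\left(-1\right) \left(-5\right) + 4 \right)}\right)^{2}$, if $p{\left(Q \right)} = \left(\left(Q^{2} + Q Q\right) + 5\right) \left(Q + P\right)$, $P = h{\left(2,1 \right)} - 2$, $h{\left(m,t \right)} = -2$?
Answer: $921600$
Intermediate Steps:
$P = -4$ ($P = -2 - 2 = -4$)
$p{\left(Q \right)} = \left(-4 + Q\right) \left(5 + 2 Q^{2}\right)$ ($p{\left(Q \right)} = \left(\left(Q^{2} + Q Q\right) + 5\right) \left(Q - 4\right) = \left(\left(Q^{2} + Q^{2}\right) + 5\right) \left(-4 + Q\right) = \left(2 Q^{2} + 5\right) \left(-4 + Q\right) = \left(5 + 2 Q^{2}\right) \left(-4 + Q\right) = \left(-4 + Q\right) \left(5 + 2 Q^{2}\right)$)
$\left(d + p{\left(\left(-1\right) \left(-5\right) + 4 \right)}\right)^{2} = \left(125 - \left(20 - 5 \left(\left(-1\right) \left(-5\right) + 4\right) - 2 \left(\left(-1\right) \left(-5\right) + 4\right)^{3} + 8 \left(\left(-1\right) \left(-5\right) + 4\right)^{2}\right)\right)^{2} = \left(125 - \left(20 - 5 \left(5 + 4\right) - 2 \left(5 + 4\right)^{3} + 8 \left(5 + 4\right)^{2}\right)\right)^{2} = \left(125 + \left(-20 - 8 \cdot 9^{2} + 2 \cdot 9^{3} + 5 \cdot 9\right)\right)^{2} = \left(125 + \left(-20 - 648 + 2 \cdot 729 + 45\right)\right)^{2} = \left(125 + \left(-20 - 648 + 1458 + 45\right)\right)^{2} = \left(125 + 835\right)^{2} = 960^{2} = 921600$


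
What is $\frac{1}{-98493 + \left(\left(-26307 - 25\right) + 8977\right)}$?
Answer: $- \frac{1}{115848} \approx -8.632 \cdot 10^{-6}$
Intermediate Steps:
$\frac{1}{-98493 + \left(\left(-26307 - 25\right) + 8977\right)} = \frac{1}{-98493 + \left(-26332 + 8977\right)} = \frac{1}{-98493 - 17355} = \frac{1}{-115848} = - \frac{1}{115848}$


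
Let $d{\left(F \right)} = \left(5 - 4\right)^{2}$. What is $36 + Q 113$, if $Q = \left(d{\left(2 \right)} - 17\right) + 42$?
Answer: $2974$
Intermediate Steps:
$d{\left(F \right)} = 1$ ($d{\left(F \right)} = 1^{2} = 1$)
$Q = 26$ ($Q = \left(1 - 17\right) + 42 = -16 + 42 = 26$)
$36 + Q 113 = 36 + 26 \cdot 113 = 36 + 2938 = 2974$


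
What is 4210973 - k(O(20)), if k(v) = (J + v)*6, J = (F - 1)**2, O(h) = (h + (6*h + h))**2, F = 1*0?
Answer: 4057367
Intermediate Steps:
F = 0
O(h) = 64*h**2 (O(h) = (h + 7*h)**2 = (8*h)**2 = 64*h**2)
J = 1 (J = (0 - 1)**2 = (-1)**2 = 1)
k(v) = 6 + 6*v (k(v) = (1 + v)*6 = 6 + 6*v)
4210973 - k(O(20)) = 4210973 - (6 + 6*(64*20**2)) = 4210973 - (6 + 6*(64*400)) = 4210973 - (6 + 6*25600) = 4210973 - (6 + 153600) = 4210973 - 1*153606 = 4210973 - 153606 = 4057367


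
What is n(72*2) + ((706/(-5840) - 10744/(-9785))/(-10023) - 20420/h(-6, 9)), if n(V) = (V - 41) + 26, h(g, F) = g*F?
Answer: 52285187897329/103096497816 ≈ 507.15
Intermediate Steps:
h(g, F) = F*g
n(V) = -15 + V (n(V) = (-41 + V) + 26 = -15 + V)
n(72*2) + ((706/(-5840) - 10744/(-9785))/(-10023) - 20420/h(-6, 9)) = (-15 + 72*2) + ((706/(-5840) - 10744/(-9785))/(-10023) - 20420/(9*(-6))) = (-15 + 144) + ((706*(-1/5840) - 10744*(-1/9785))*(-1/10023) - 20420/(-54)) = 129 + ((-353/2920 + 10744/9785)*(-1/10023) - 20420*(-1/54)) = 129 + ((1116735/1142888)*(-1/10023) + 10210/27) = 129 + (-372245/3818388808 + 10210/27) = 129 + 38985739679065/103096497816 = 52285187897329/103096497816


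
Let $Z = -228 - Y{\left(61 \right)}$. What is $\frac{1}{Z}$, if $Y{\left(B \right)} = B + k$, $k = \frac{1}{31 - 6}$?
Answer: $- \frac{25}{7226} \approx -0.0034597$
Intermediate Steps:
$k = \frac{1}{25} \approx 0.04$
$Y{\left(B \right)} = \frac{1}{25} + B$ ($Y{\left(B \right)} = B + \frac{1}{25} = \frac{1}{25} + B$)
$Z = - \frac{7226}{25}$ ($Z = -228 - \left(\frac{1}{25} + 61\right) = -228 - \frac{1526}{25} = - \frac{7226}{25} \approx -289.04$)
$\frac{1}{Z} = \frac{1}{- \frac{7226}{25}} = - \frac{25}{7226}$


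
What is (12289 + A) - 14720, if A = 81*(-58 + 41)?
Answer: -3808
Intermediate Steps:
A = -1377 (A = 81*(-17) = -1377)
(12289 + A) - 14720 = (12289 - 1377) - 14720 = 10912 - 14720 = -3808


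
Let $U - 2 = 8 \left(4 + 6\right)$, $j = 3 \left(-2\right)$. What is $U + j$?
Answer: $76$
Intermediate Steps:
$j = -6$
$U = 82$ ($U = 2 + 8 \left(4 + 6\right) = 2 + 8 \cdot 10 = 2 + 80 = 82$)
$U + j = 82 - 6 = 76$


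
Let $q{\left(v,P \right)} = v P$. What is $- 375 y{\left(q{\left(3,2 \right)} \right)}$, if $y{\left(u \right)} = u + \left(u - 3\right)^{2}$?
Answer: $-5625$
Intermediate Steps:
$q{\left(v,P \right)} = P v$
$y{\left(u \right)} = u + \left(-3 + u\right)^{2}$
$- 375 y{\left(q{\left(3,2 \right)} \right)} = - 375 \left(2 \cdot 3 + \left(-3 + 2 \cdot 3\right)^{2}\right) = - 375 \left(6 + \left(-3 + 6\right)^{2}\right) = - 375 \left(6 + 3^{2}\right) = - 375 \left(6 + 9\right) = \left(-375\right) 15 = -5625$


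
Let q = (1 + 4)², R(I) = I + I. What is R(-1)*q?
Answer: -50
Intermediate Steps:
R(I) = 2*I
q = 25 (q = 5² = 25)
R(-1)*q = (2*(-1))*25 = -2*25 = -50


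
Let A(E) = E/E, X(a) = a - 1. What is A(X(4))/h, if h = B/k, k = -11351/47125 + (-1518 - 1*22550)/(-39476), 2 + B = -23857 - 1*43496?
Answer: -171528106/31325236076875 ≈ -5.4757e-6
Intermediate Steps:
X(a) = -1 + a
B = -67355 (B = -2 + (-23857 - 1*43496) = -2 + (-23857 - 43496) = -2 - 67353 = -67355)
A(E) = 1
k = 171528106/465076625 (k = -11351*1/47125 + (-1518 - 22550)*(-1/39476) = -11351/47125 - 24068*(-1/39476) = -11351/47125 + 6017/9869 = 171528106/465076625 ≈ 0.36882)
h = -31325236076875/171528106 (h = -67355/171528106/465076625 = -67355*465076625/171528106 = -31325236076875/171528106 ≈ -1.8262e+5)
A(X(4))/h = 1/(-31325236076875/171528106) = 1*(-171528106/31325236076875) = -171528106/31325236076875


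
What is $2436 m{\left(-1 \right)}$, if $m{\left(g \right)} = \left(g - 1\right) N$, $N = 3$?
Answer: $-14616$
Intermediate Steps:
$m{\left(g \right)} = -3 + 3 g$ ($m{\left(g \right)} = \left(g - 1\right) 3 = \left(-1 + g\right) 3 = -3 + 3 g$)
$2436 m{\left(-1 \right)} = 2436 \left(-3 + 3 \left(-1\right)\right) = 2436 \left(-3 - 3\right) = 2436 \left(-6\right) = -14616$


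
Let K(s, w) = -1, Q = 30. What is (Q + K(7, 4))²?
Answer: 841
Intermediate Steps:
(Q + K(7, 4))² = (30 - 1)² = 29² = 841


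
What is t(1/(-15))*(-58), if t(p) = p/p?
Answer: -58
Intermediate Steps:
t(p) = 1
t(1/(-15))*(-58) = 1*(-58) = -58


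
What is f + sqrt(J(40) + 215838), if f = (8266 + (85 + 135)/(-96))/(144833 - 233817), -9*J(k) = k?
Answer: -198329/2135616 + sqrt(1942502)/3 ≈ 464.49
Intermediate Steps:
J(k) = -k/9
f = -198329/2135616 (f = (8266 - 1/96*220)/(-88984) = (8266 - 55/24)*(-1/88984) = (198329/24)*(-1/88984) = -198329/2135616 ≈ -0.092867)
f + sqrt(J(40) + 215838) = -198329/2135616 + sqrt(-1/9*40 + 215838) = -198329/2135616 + sqrt(-40/9 + 215838) = -198329/2135616 + sqrt(1942502/9) = -198329/2135616 + sqrt(1942502)/3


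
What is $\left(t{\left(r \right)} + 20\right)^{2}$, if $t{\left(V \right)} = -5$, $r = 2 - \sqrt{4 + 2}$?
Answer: $225$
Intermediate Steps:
$r = 2 - \sqrt{6} \approx -0.44949$
$\left(t{\left(r \right)} + 20\right)^{2} = \left(-5 + 20\right)^{2} = 15^{2} = 225$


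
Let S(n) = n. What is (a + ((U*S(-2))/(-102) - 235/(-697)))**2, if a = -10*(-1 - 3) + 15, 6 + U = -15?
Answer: 1465588089/485809 ≈ 3016.8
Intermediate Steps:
U = -21 (U = -6 - 15 = -21)
a = 55 (a = -10*(-4) + 15 = 40 + 15 = 55)
(a + ((U*S(-2))/(-102) - 235/(-697)))**2 = (55 + (-21*(-2)/(-102) - 235/(-697)))**2 = (55 + (42*(-1/102) - 235*(-1/697)))**2 = (55 + (-7/17 + 235/697))**2 = (55 - 52/697)**2 = (38283/697)**2 = 1465588089/485809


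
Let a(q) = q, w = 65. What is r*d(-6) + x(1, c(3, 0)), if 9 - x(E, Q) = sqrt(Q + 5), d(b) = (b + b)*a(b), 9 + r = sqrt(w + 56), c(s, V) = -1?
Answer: 151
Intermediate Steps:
r = 2 (r = -9 + sqrt(65 + 56) = -9 + sqrt(121) = -9 + 11 = 2)
d(b) = 2*b**2 (d(b) = (b + b)*b = (2*b)*b = 2*b**2)
x(E, Q) = 9 - sqrt(5 + Q) (x(E, Q) = 9 - sqrt(Q + 5) = 9 - sqrt(5 + Q))
r*d(-6) + x(1, c(3, 0)) = 2*(2*(-6)**2) + (9 - sqrt(5 - 1)) = 2*(2*36) + (9 - sqrt(4)) = 2*72 + (9 - 1*2) = 144 + (9 - 2) = 144 + 7 = 151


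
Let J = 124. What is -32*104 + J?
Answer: -3204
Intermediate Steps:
-32*104 + J = -32*104 + 124 = -3328 + 124 = -3204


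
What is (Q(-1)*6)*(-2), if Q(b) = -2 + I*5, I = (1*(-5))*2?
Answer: 624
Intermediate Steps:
I = -10 (I = -5*2 = -10)
Q(b) = -52 (Q(b) = -2 - 10*5 = -2 - 50 = -52)
(Q(-1)*6)*(-2) = -52*6*(-2) = -312*(-2) = 624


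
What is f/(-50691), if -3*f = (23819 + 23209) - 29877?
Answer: 5717/50691 ≈ 0.11278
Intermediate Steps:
f = -5717 (f = -((23819 + 23209) - 29877)/3 = -(47028 - 29877)/3 = -⅓*17151 = -5717)
f/(-50691) = -5717/(-50691) = -5717*(-1/50691) = 5717/50691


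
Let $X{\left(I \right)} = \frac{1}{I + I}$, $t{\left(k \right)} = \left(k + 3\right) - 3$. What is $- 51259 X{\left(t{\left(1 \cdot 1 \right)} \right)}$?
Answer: $- \frac{51259}{2} \approx -25630.0$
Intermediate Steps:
$t{\left(k \right)} = k$ ($t{\left(k \right)} = \left(3 + k\right) - 3 = k$)
$X{\left(I \right)} = \frac{1}{2 I}$
$- 51259 X{\left(t{\left(1 \cdot 1 \right)} \right)} = - 51259 \frac{1}{2 \cdot 1 \cdot 1} = - 51259 \frac{1}{2 \cdot 1} = - 51259 \cdot \frac{1}{2} \cdot 1 = \left(-51259\right) \frac{1}{2} = - \frac{51259}{2}$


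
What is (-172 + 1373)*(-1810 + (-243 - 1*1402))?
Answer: -4149455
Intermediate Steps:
(-172 + 1373)*(-1810 + (-243 - 1*1402)) = 1201*(-1810 + (-243 - 1402)) = 1201*(-1810 - 1645) = 1201*(-3455) = -4149455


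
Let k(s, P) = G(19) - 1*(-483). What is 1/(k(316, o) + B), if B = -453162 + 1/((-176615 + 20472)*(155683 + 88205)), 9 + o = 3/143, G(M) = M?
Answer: -38081403984/17237928327397441 ≈ -2.2092e-6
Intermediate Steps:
o = -1284/143 (o = -9 + 3/143 = -1284/143 ≈ -8.9790)
k(s, P) = 502 (k(s, P) = 19 - 1*(-483) = 19 + 483 = 502)
B = -17257045192197409/38081403984 (B = -453162 + 1/(-156143*243888) = -453162 + 1/(-38081403984) = -453162 - 1/38081403984 = -17257045192197409/38081403984 ≈ -4.5316e+5)
1/(k(316, o) + B) = 1/(502 - 17257045192197409/38081403984) = 1/(-17237928327397441/38081403984) = -38081403984/17237928327397441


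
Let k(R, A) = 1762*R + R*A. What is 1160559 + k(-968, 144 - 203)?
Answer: -487945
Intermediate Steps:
k(R, A) = 1762*R + A*R
1160559 + k(-968, 144 - 203) = 1160559 - 968*(1762 + (144 - 203)) = 1160559 - 968*(1762 - 59) = 1160559 - 968*1703 = 1160559 - 1648504 = -487945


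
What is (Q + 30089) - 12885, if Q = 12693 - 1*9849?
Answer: 20048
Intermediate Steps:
Q = 2844 (Q = 12693 - 9849 = 2844)
(Q + 30089) - 12885 = (2844 + 30089) - 12885 = 32933 - 12885 = 20048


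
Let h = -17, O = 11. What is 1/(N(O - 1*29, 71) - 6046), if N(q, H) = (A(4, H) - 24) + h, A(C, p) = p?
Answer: -1/6016 ≈ -0.00016622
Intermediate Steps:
N(q, H) = -41 + H (N(q, H) = (H - 24) - 17 = (-24 + H) - 17 = -41 + H)
1/(N(O - 1*29, 71) - 6046) = 1/((-41 + 71) - 6046) = 1/(30 - 6046) = 1/(-6016) = -1/6016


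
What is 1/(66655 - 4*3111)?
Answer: 1/54211 ≈ 1.8446e-5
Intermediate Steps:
1/(66655 - 4*3111) = 1/(66655 - 12444) = 1/54211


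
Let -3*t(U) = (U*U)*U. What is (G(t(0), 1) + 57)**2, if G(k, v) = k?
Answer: 3249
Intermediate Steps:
t(U) = -U**3/3 (t(U) = -U*U*U/3 = -U**2*U/3 = -U**3/3)
(G(t(0), 1) + 57)**2 = (-1/3*0**3 + 57)**2 = (-1/3*0 + 57)**2 = (0 + 57)**2 = 57**2 = 3249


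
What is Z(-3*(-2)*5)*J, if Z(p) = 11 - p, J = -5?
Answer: 95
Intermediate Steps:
Z(-3*(-2)*5)*J = (11 - (-3*(-2))*5)*(-5) = (11 - 6*5)*(-5) = (11 - 1*30)*(-5) = (11 - 30)*(-5) = -19*(-5) = 95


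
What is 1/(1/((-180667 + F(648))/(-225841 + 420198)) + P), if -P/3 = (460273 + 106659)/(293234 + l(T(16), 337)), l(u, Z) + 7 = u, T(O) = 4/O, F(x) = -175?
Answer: -212111209378/1458264475441 ≈ -0.14545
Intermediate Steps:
l(u, Z) = -7 + u
P = -6803184/1172909 (P = -3*(460273 + 106659)/(293234 + (-7 + 4/16)) = -1700796/(293234 + (-7 + 4*(1/16))) = -1700796/(293234 + (-7 + ¼)) = -1700796/(293234 - 27/4) = -1700796/1172909/4 = -1700796*4/1172909 = -3*2267728/1172909 = -6803184/1172909 ≈ -5.8003)
1/(1/((-180667 + F(648))/(-225841 + 420198)) + P) = 1/(1/((-180667 - 175)/(-225841 + 420198)) - 6803184/1172909) = 1/(1/(-180842/194357) - 6803184/1172909) = 1/(-194357/180842 - 6803184/1172909) = 1/(-1458264475441/212111209378) = -212111209378/1458264475441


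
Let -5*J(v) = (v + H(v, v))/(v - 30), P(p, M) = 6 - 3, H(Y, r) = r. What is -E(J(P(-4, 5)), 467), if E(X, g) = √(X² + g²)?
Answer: -√441630229/45 ≈ -467.00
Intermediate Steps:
P(p, M) = 3
J(v) = -2*v/(5*(-30 + v)) (J(v) = -(v + v)/(5*(v - 30)) = -2*v/(5*(-30 + v)))
-E(J(P(-4, 5)), 467) = -√((-2*3/(-150 + 5*3))² + 467²) = -√((-2*3/(-150 + 15))² + 218089) = -√((-2*3/(-135))² + 218089) = -√((-2*3*(-1/135))² + 218089) = -√((2/45)² + 218089) = -√(4/2025 + 218089) = -√(441630229/2025) = -√441630229/45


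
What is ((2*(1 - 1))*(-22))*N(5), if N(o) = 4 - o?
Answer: 0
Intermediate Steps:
((2*(1 - 1))*(-22))*N(5) = ((2*(1 - 1))*(-22))*(4 - 1*5) = ((2*0)*(-22))*(4 - 5) = (0*(-22))*(-1) = 0*(-1) = 0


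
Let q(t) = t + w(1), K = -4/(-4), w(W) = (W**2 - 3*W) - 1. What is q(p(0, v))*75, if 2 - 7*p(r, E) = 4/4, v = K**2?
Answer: -1500/7 ≈ -214.29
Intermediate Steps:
w(W) = -1 + W**2 - 3*W
K = 1 (K = -4*(-1/4) = 1)
v = 1 (v = 1**2 = 1)
p(r, E) = 1/7 (p(r, E) = 2/7 - 4/(7*4) = 2/7 - 1/7*1 = 2/7 - 1/7 = 1/7)
q(t) = -3 + t (q(t) = t + (-1 + 1**2 - 3*1) = t + (-1 + 1 - 3) = t - 3 = -3 + t)
q(p(0, v))*75 = (-3 + 1/7)*75 = -20/7*75 = -1500/7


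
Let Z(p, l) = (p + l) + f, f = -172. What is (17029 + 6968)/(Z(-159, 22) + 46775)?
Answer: 23997/46466 ≈ 0.51644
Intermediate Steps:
Z(p, l) = -172 + l + p (Z(p, l) = (p + l) - 172 = (l + p) - 172 = -172 + l + p)
(17029 + 6968)/(Z(-159, 22) + 46775) = (17029 + 6968)/((-172 + 22 - 159) + 46775) = 23997/(-309 + 46775) = 23997/46466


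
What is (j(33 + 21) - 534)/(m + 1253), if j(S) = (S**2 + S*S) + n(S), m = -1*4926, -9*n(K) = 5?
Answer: -47677/33057 ≈ -1.4423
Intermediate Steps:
n(K) = -5/9 (n(K) = -1/9*5 = -5/9)
m = -4926
j(S) = -5/9 + 2*S**2 (j(S) = (S**2 + S*S) - 5/9 = (S**2 + S**2) - 5/9 = 2*S**2 - 5/9 = -5/9 + 2*S**2)
(j(33 + 21) - 534)/(m + 1253) = ((-5/9 + 2*(33 + 21)**2) - 534)/(-4926 + 1253) = ((-5/9 + 2*54**2) - 534)/(-3673) = ((-5/9 + 2*2916) - 534)*(-1/3673) = ((-5/9 + 5832) - 534)*(-1/3673) = (52483/9 - 534)*(-1/3673) = (47677/9)*(-1/3673) = -47677/33057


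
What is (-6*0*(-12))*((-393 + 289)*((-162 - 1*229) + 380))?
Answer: 0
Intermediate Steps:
(-6*0*(-12))*((-393 + 289)*((-162 - 1*229) + 380)) = (0*(-12))*(-104*((-162 - 229) + 380)) = 0*(-104*(-391 + 380)) = 0*(-104*(-11)) = 0*1144 = 0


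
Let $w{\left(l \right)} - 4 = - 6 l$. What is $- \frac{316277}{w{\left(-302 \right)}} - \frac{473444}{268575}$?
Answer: $- \frac{85803869579}{487732200} \approx -175.92$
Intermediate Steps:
$w{\left(l \right)} = 4 - 6 l$
$- \frac{316277}{w{\left(-302 \right)}} - \frac{473444}{268575} = - \frac{316277}{4 - -1812} - \frac{473444}{268575} = - \frac{316277}{4 + 1812} - \frac{473444}{268575} = - \frac{316277}{1816} - \frac{473444}{268575} = - \frac{85803869579}{487732200}$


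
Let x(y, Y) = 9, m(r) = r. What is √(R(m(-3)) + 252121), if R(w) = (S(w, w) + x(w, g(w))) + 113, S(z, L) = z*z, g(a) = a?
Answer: 42*√143 ≈ 502.25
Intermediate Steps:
S(z, L) = z²
R(w) = 122 + w² (R(w) = (w² + 9) + 113 = (9 + w²) + 113 = 122 + w²)
√(R(m(-3)) + 252121) = √((122 + (-3)²) + 252121) = √((122 + 9) + 252121) = √(131 + 252121) = √252252 = 42*√143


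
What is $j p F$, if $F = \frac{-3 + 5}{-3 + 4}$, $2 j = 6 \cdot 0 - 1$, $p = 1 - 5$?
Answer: $4$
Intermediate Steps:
$p = -4$ ($p = 1 - 5 = -4$)
$j = - \frac{1}{2}$ ($j = \frac{6 \cdot 0 - 1}{2} = \frac{0 - 1}{2} = \frac{1}{2} \left(-1\right) = - \frac{1}{2} \approx -0.5$)
$F = 2$ ($F = \frac{2}{1} = 2 \cdot 1 = 2$)
$j p F = \left(- \frac{1}{2}\right) \left(-4\right) 2 = 2 \cdot 2 = 4$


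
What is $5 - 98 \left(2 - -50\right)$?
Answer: $-5091$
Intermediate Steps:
$5 - 98 \left(2 - -50\right) = 5 - 98 \left(2 + 50\right) = 5 - 5096 = -5091$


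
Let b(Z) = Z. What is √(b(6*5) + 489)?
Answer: √519 ≈ 22.782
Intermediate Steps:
√(b(6*5) + 489) = √(6*5 + 489) = √(30 + 489) = √519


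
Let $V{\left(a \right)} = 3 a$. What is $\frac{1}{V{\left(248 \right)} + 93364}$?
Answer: $\frac{1}{94108} \approx 1.0626 \cdot 10^{-5}$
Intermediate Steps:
$\frac{1}{V{\left(248 \right)} + 93364} = \frac{1}{3 \cdot 248 + 93364} = \frac{1}{744 + 93364} = \frac{1}{94108}$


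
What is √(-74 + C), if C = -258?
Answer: 2*I*√83 ≈ 18.221*I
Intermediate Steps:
√(-74 + C) = √(-74 - 258) = √(-332) = 2*I*√83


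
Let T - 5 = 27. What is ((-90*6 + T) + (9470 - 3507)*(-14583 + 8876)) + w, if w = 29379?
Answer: -34001970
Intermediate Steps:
T = 32 (T = 5 + 27 = 32)
((-90*6 + T) + (9470 - 3507)*(-14583 + 8876)) + w = ((-90*6 + 32) + (9470 - 3507)*(-14583 + 8876)) + 29379 = ((-540 + 32) + 5963*(-5707)) + 29379 = (-508 - 34030841) + 29379 = -34031349 + 29379 = -34001970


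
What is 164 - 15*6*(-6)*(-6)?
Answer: -3076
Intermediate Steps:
164 - 15*6*(-6)*(-6) = 164 - (-540)*(-6) = 164 - 15*216 = 164 - 3240 = -3076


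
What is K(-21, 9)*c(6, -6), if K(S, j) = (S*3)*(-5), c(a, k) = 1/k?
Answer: -105/2 ≈ -52.500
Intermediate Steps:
K(S, j) = -15*S (K(S, j) = (3*S)*(-5) = -15*S)
K(-21, 9)*c(6, -6) = -15*(-21)/(-6) = 315*(-⅙) = -105/2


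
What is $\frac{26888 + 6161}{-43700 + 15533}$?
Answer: $- \frac{33049}{28167} \approx -1.1733$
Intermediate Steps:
$\frac{26888 + 6161}{-43700 + 15533} = \frac{33049}{-28167} = 33049 \left(- \frac{1}{28167}\right) = - \frac{33049}{28167}$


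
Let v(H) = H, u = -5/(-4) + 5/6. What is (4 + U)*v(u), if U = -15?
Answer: -275/12 ≈ -22.917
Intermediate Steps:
u = 25/12 (u = -5*(-1/4) + 5*(1/6) = 5/4 + 5/6 = 25/12 ≈ 2.0833)
(4 + U)*v(u) = (4 - 15)*(25/12) = -11*25/12 = -275/12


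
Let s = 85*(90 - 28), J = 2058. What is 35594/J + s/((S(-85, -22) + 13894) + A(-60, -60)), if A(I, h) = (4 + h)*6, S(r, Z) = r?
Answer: 81733937/4621239 ≈ 17.687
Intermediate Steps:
A(I, h) = 24 + 6*h
s = 5270 (s = 85*62 = 5270)
35594/J + s/((S(-85, -22) + 13894) + A(-60, -60)) = 35594/2058 + 5270/((-85 + 13894) + (24 + 6*(-60))) = 35594*(1/2058) + 5270/(13809 + (24 - 360)) = 17797/1029 + 5270/(13809 - 336) = 17797/1029 + 5270/13473 = 81733937/4621239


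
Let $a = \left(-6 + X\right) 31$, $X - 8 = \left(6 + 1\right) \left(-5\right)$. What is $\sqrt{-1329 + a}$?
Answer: $28 i \sqrt{3} \approx 48.497 i$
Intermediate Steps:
$X = -27$ ($X = 8 + \left(6 + 1\right) \left(-5\right) = 8 + 7 \left(-5\right) = 8 - 35 = -27$)
$a = -1023$ ($a = \left(-6 - 27\right) 31 = \left(-33\right) 31 = -1023$)
$\sqrt{-1329 + a} = \sqrt{-1329 - 1023} = \sqrt{-2352} = 28 i \sqrt{3}$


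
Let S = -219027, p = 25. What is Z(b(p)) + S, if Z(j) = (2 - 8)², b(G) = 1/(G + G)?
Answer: -218991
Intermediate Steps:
b(G) = 1/(2*G)
Z(j) = 36 (Z(j) = (-6)² = 36)
Z(b(p)) + S = 36 - 219027 = -218991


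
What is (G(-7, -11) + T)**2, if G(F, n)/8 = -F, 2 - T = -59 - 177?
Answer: 86436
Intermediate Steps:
T = 238 (T = 2 - (-59 - 177) = 2 - 1*(-236) = 2 + 236 = 238)
G(F, n) = -8*F (G(F, n) = 8*(-F) = -8*F)
(G(-7, -11) + T)**2 = (-8*(-7) + 238)**2 = (56 + 238)**2 = 294**2 = 86436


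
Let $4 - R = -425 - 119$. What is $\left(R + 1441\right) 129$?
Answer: $256581$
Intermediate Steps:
$R = 548$ ($R = 4 - \left(-425 - 119\right) = 4 - -544 = 4 + 544 = 548$)
$\left(R + 1441\right) 129 = \left(548 + 1441\right) 129 = 1989 \cdot 129 = 256581$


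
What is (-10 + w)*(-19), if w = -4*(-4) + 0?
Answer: -114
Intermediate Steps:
w = 16 (w = 16 + 0 = 16)
(-10 + w)*(-19) = (-10 + 16)*(-19) = 6*(-19) = -114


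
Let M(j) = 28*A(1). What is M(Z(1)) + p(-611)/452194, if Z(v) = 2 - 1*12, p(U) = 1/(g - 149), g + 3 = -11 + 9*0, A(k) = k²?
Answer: 2063813415/73707622 ≈ 28.000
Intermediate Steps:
g = -14 (g = -3 + (-11 + 9*0) = -3 + (-11 + 0) = -3 - 11 = -14)
p(U) = -1/163 (p(U) = 1/(-14 - 149) = 1/(-163) = -1/163)
Z(v) = -10 (Z(v) = 2 - 12 = -10)
M(j) = 28 (M(j) = 28*1² = 28*1 = 28)
M(Z(1)) + p(-611)/452194 = 28 - 1/163/452194 = 28 - 1/163*1/452194 = 28 - 1/73707622 = 2063813415/73707622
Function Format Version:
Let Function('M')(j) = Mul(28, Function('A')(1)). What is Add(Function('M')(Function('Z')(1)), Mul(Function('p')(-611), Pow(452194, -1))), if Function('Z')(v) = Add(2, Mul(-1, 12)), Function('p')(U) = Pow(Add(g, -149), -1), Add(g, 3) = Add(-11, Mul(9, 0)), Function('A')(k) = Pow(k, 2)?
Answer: Rational(2063813415, 73707622) ≈ 28.000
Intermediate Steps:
g = -14 (g = Add(-3, Add(-11, Mul(9, 0))) = Add(-3, Add(-11, 0)) = Add(-3, -11) = -14)
Function('p')(U) = Rational(-1, 163) (Function('p')(U) = Pow(Add(-14, -149), -1) = Pow(-163, -1) = Rational(-1, 163))
Function('Z')(v) = -10 (Function('Z')(v) = Add(2, -12) = -10)
Function('M')(j) = 28 (Function('M')(j) = Mul(28, Pow(1, 2)) = Mul(28, 1) = 28)
Add(Function('M')(Function('Z')(1)), Mul(Function('p')(-611), Pow(452194, -1))) = Add(28, Mul(Rational(-1, 163), Pow(452194, -1))) = Add(28, Mul(Rational(-1, 163), Rational(1, 452194))) = Add(28, Rational(-1, 73707622)) = Rational(2063813415, 73707622)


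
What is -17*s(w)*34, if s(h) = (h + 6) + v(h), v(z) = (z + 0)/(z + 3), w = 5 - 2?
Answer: -5491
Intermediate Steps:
w = 3
v(z) = z/(3 + z)
s(h) = 6 + h + h/(3 + h) (s(h) = (h + 6) + h/(3 + h) = (6 + h) + h/(3 + h) = 6 + h + h/(3 + h))
-17*s(w)*34 = -17*(3 + (3 + 3)*(6 + 3))/(3 + 3)*34 = -17*(3 + 6*9)/6*34 = -17*(3 + 54)/6*34 = -17*57/6*34 = -17*19/2*34 = -323/2*34 = -5491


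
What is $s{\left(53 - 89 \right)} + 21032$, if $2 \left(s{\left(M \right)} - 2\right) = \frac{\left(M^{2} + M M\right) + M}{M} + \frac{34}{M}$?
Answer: $\frac{755929}{36} \approx 20998.0$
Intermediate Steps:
$s{\left(M \right)} = 2 + \frac{17}{M} + \frac{M + 2 M^{2}}{2 M}$ ($s{\left(M \right)} = 2 + \frac{\frac{\left(M^{2} + M M\right) + M}{M} + \frac{34}{M}}{2} = 2 + \frac{\frac{\left(M^{2} + M^{2}\right) + M}{M} + \frac{34}{M}}{2} = 2 + \frac{\frac{2 M^{2} + M}{M} + \frac{34}{M}}{2} = 2 + \frac{\frac{M + 2 M^{2}}{M} + \frac{34}{M}}{2} = 2 + \frac{\frac{34}{M} + \frac{M + 2 M^{2}}{M}}{2} = 2 + \left(\frac{17}{M} + \frac{M + 2 M^{2}}{2 M}\right) = 2 + \frac{17}{M} + \frac{M + 2 M^{2}}{2 M}$)
$s{\left(53 - 89 \right)} + 21032 = \left(\frac{5}{2} + \left(53 - 89\right) + \frac{17}{53 - 89}\right) + 21032 = \left(\frac{5}{2} - 36 + \frac{17}{-36}\right) + 21032 = \left(\frac{5}{2} - 36 + 17 \left(- \frac{1}{36}\right)\right) + 21032 = \left(\frac{5}{2} - 36 - \frac{17}{36}\right) + 21032 = - \frac{1223}{36} + 21032 = \frac{755929}{36}$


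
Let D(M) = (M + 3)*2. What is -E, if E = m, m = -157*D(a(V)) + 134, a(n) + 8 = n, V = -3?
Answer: -2646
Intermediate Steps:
a(n) = -8 + n
D(M) = 6 + 2*M (D(M) = (3 + M)*2 = 6 + 2*M)
m = 2646 (m = -157*(6 + 2*(-8 - 3)) + 134 = -157*(6 + 2*(-11)) + 134 = -157*(6 - 22) + 134 = -157*(-16) + 134 = 2512 + 134 = 2646)
E = 2646
-E = -1*2646 = -2646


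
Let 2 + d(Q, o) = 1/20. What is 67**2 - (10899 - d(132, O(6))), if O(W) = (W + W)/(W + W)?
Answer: -128239/20 ≈ -6412.0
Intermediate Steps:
O(W) = 1 (O(W) = (2*W)/((2*W)) = (2*W)*(1/(2*W)) = 1)
d(Q, o) = -39/20 (d(Q, o) = -2 + 1/20 = -39/20)
67**2 - (10899 - d(132, O(6))) = 67**2 - (10899 - 1*(-39/20)) = 4489 - (10899 + 39/20) = 4489 - 1*218019/20 = 4489 - 218019/20 = -128239/20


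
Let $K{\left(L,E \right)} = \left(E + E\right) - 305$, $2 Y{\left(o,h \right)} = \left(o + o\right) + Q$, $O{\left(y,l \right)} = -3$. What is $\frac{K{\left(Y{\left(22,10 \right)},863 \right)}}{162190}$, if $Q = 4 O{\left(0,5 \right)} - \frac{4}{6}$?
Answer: $\frac{29}{3310} \approx 0.0087613$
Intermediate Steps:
$Q = - \frac{38}{3}$ ($Q = 4 \left(-3\right) - \frac{4}{6} = -12 - \frac{2}{3} = - \frac{38}{3} \approx -12.667$)
$Y{\left(o,h \right)} = - \frac{19}{3} + o$ ($Y{\left(o,h \right)} = \frac{\left(o + o\right) - \frac{38}{3}}{2} = \frac{2 o - \frac{38}{3}}{2} = \frac{- \frac{38}{3} + 2 o}{2} = - \frac{19}{3} + o$)
$K{\left(L,E \right)} = -305 + 2 E$ ($K{\left(L,E \right)} = 2 E - 305 = -305 + 2 E$)
$\frac{K{\left(Y{\left(22,10 \right)},863 \right)}}{162190} = \frac{-305 + 2 \cdot 863}{162190} = \left(-305 + 1726\right) \frac{1}{162190} = 1421 \cdot \frac{1}{162190} = \frac{29}{3310}$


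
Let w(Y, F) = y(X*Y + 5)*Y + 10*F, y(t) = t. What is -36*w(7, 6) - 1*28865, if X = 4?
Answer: -39341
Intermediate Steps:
w(Y, F) = 10*F + Y*(5 + 4*Y) (w(Y, F) = (4*Y + 5)*Y + 10*F = (5 + 4*Y)*Y + 10*F = Y*(5 + 4*Y) + 10*F = 10*F + Y*(5 + 4*Y))
-36*w(7, 6) - 1*28865 = -36*(10*6 + 7*(5 + 4*7)) - 1*28865 = -36*(60 + 7*(5 + 28)) - 28865 = -36*(60 + 7*33) - 28865 = -36*(60 + 231) - 28865 = -36*291 - 28865 = -10476 - 28865 = -39341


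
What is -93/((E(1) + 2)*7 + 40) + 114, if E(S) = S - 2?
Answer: 5265/47 ≈ 112.02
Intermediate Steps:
E(S) = -2 + S
-93/((E(1) + 2)*7 + 40) + 114 = -93/(((-2 + 1) + 2)*7 + 40) + 114 = -93/((-1 + 2)*7 + 40) + 114 = -93/(1*7 + 40) + 114 = -93/(7 + 40) + 114 = -93/47 + 114 = 5265/47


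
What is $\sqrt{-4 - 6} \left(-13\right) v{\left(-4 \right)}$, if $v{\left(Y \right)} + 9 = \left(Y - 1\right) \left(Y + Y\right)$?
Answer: $- 403 i \sqrt{10} \approx - 1274.4 i$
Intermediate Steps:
$v{\left(Y \right)} = -9 + 2 Y \left(-1 + Y\right)$ ($v{\left(Y \right)} = -9 + \left(Y - 1\right) \left(Y + Y\right) = -9 + \left(-1 + Y\right) 2 Y = -9 + 2 Y \left(-1 + Y\right)$)
$\sqrt{-4 - 6} \left(-13\right) v{\left(-4 \right)} = \sqrt{-4 - 6} \left(-13\right) \left(-9 - -8 + 2 \left(-4\right)^{2}\right) = \sqrt{-4 - 6} \left(-13\right) \left(-9 + 8 + 2 \cdot 16\right) = \sqrt{-10} \left(-13\right) \left(-9 + 8 + 32\right) = i \sqrt{10} \left(-13\right) 31 = - 13 i \sqrt{10} \cdot 31 = - 403 i \sqrt{10}$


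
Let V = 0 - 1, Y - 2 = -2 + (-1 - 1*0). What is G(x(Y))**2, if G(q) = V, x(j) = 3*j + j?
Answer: 1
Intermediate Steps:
Y = -1 (Y = 2 + (-2 + (-1 - 1*0)) = 2 + (-2 + (-1 + 0)) = 2 + (-2 - 1) = 2 - 3 = -1)
V = -1
x(j) = 4*j
G(q) = -1
G(x(Y))**2 = (-1)**2 = 1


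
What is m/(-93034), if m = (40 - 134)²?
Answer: -4418/46517 ≈ -0.094976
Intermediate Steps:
m = 8836 (m = (-94)² = 8836)
m/(-93034) = 8836/(-93034) = 8836*(-1/93034) = -4418/46517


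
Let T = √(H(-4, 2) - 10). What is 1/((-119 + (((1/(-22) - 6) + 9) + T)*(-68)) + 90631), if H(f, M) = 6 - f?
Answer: 11/993422 ≈ 1.1073e-5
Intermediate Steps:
T = 0 (T = √((6 - 1*(-4)) - 10) = √((6 + 4) - 10) = √(10 - 10) = √0 = 0)
1/((-119 + (((1/(-22) - 6) + 9) + T)*(-68)) + 90631) = 1/((-119 + (((1/(-22) - 6) + 9) + 0)*(-68)) + 90631) = 1/((-119 + (((-1/22 - 6) + 9) + 0)*(-68)) + 90631) = 1/((-119 + ((-133/22 + 9) + 0)*(-68)) + 90631) = 1/((-119 + (65/22 + 0)*(-68)) + 90631) = 1/((-119 + (65/22)*(-68)) + 90631) = 1/((-119 - 2210/11) + 90631) = 1/(-3519/11 + 90631) = 1/(993422/11) = 11/993422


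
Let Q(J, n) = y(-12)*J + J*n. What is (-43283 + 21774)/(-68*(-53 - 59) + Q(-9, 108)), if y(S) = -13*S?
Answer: -21509/5240 ≈ -4.1048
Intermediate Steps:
Q(J, n) = 156*J + J*n (Q(J, n) = (-13*(-12))*J + J*n = 156*J + J*n)
(-43283 + 21774)/(-68*(-53 - 59) + Q(-9, 108)) = (-43283 + 21774)/(-68*(-53 - 59) - 9*(156 + 108)) = -21509/(-68*(-112) - 9*264) = -21509/(7616 - 2376) = -21509/5240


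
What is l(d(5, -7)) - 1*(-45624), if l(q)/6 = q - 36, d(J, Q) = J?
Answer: 45438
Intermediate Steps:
l(q) = -216 + 6*q (l(q) = 6*(q - 36) = 6*(-36 + q) = -216 + 6*q)
l(d(5, -7)) - 1*(-45624) = (-216 + 6*5) - 1*(-45624) = (-216 + 30) + 45624 = -186 + 45624 = 45438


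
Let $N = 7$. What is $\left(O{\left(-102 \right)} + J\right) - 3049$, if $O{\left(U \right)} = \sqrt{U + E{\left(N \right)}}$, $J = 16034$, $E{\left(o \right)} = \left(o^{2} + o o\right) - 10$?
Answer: $12985 + i \sqrt{14} \approx 12985.0 + 3.7417 i$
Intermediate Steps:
$E{\left(o \right)} = -10 + 2 o^{2}$ ($E{\left(o \right)} = \left(o^{2} + o^{2}\right) - 10 = 2 o^{2} - 10 = -10 + 2 o^{2}$)
$O{\left(U \right)} = \sqrt{88 + U}$ ($O{\left(U \right)} = \sqrt{U - \left(10 - 2 \cdot 7^{2}\right)} = \sqrt{U + \left(-10 + 2 \cdot 49\right)} = \sqrt{U + \left(-10 + 98\right)} = \sqrt{U + 88} = \sqrt{88 + U}$)
$\left(O{\left(-102 \right)} + J\right) - 3049 = \left(\sqrt{88 - 102} + 16034\right) - 3049 = \left(\sqrt{-14} + 16034\right) - 3049 = \left(i \sqrt{14} + 16034\right) - 3049 = \left(16034 + i \sqrt{14}\right) - 3049 = 12985 + i \sqrt{14}$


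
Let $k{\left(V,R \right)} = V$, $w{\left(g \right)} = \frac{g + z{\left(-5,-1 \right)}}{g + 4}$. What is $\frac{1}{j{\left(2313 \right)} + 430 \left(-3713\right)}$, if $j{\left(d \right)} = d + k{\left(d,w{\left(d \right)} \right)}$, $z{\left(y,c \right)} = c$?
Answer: $- \frac{1}{1591964} \approx -6.2816 \cdot 10^{-7}$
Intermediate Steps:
$w{\left(g \right)} = \frac{-1 + g}{4 + g}$ ($w{\left(g \right)} = \frac{g - 1}{g + 4} = \frac{-1 + g}{4 + g}$)
$j{\left(d \right)} = 2 d$ ($j{\left(d \right)} = d + d = 2 d$)
$\frac{1}{j{\left(2313 \right)} + 430 \left(-3713\right)} = \frac{1}{2 \cdot 2313 + 430 \left(-3713\right)} = \frac{1}{4626 - 1596590} = \frac{1}{-1591964} = - \frac{1}{1591964}$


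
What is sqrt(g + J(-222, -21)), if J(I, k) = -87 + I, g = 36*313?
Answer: sqrt(10959) ≈ 104.69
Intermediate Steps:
g = 11268
sqrt(g + J(-222, -21)) = sqrt(11268 + (-87 - 222)) = sqrt(11268 - 309) = sqrt(10959)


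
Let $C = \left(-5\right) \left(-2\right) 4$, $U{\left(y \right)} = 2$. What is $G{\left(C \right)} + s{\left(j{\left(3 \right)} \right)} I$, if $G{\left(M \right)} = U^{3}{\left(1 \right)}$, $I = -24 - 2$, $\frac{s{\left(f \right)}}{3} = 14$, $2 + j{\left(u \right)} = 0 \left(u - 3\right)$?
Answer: $-1084$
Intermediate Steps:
$j{\left(u \right)} = -2$ ($j{\left(u \right)} = -2 + 0 \left(u - 3\right) = -2 + 0 \left(-3 + u\right) = -2 + 0 = -2$)
$C = 40$ ($C = 10 \cdot 4 = 40$)
$s{\left(f \right)} = 42$ ($s{\left(f \right)} = 3 \cdot 14 = 42$)
$I = -26$
$G{\left(M \right)} = 8$ ($G{\left(M \right)} = 2^{3} = 8$)
$G{\left(C \right)} + s{\left(j{\left(3 \right)} \right)} I = 8 + 42 \left(-26\right) = 8 - 1092 = -1084$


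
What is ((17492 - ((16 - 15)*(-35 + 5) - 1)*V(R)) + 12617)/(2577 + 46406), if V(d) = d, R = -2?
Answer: 30047/48983 ≈ 0.61342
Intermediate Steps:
((17492 - ((16 - 15)*(-35 + 5) - 1)*V(R)) + 12617)/(2577 + 46406) = ((17492 - ((16 - 15)*(-35 + 5) - 1)*(-2)) + 12617)/(2577 + 46406) = ((17492 - (1*(-30) - 1)*(-2)) + 12617)/48983 = ((17492 - (-30 - 1)*(-2)) + 12617)*(1/48983) = ((17492 - (-31)*(-2)) + 12617)*(1/48983) = ((17492 - 1*62) + 12617)*(1/48983) = ((17492 - 62) + 12617)*(1/48983) = (17430 + 12617)*(1/48983) = 30047*(1/48983) = 30047/48983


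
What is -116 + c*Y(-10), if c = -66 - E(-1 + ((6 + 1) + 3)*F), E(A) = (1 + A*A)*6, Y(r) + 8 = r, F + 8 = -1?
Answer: 895528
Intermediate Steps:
F = -9 (F = -8 - 1 = -9)
Y(r) = -8 + r
E(A) = 6 + 6*A**2 (E(A) = (1 + A**2)*6 = 6 + 6*A**2)
c = -49758 (c = -66 - (6 + 6*(-1 + ((6 + 1) + 3)*(-9))**2) = -66 - (6 + 6*(-1 + (7 + 3)*(-9))**2) = -66 - (6 + 6*(-1 + 10*(-9))**2) = -66 - (6 + 6*(-1 - 90)**2) = -66 - (6 + 6*(-91)**2) = -66 - (6 + 6*8281) = -66 - (6 + 49686) = -66 - 1*49692 = -66 - 49692 = -49758)
-116 + c*Y(-10) = -116 - 49758*(-8 - 10) = -116 - 49758*(-18) = -116 + 895644 = 895528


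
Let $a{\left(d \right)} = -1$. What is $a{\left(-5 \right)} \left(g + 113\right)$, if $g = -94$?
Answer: $-19$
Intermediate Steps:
$a{\left(-5 \right)} \left(g + 113\right) = - (-94 + 113) = \left(-1\right) 19 = -19$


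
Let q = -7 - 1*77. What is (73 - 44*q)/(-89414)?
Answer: -3769/89414 ≈ -0.042152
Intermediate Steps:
q = -84 (q = -7 - 77 = -84)
(73 - 44*q)/(-89414) = (73 - 44*(-84))/(-89414) = (73 + 3696)*(-1/89414) = 3769*(-1/89414) = -3769/89414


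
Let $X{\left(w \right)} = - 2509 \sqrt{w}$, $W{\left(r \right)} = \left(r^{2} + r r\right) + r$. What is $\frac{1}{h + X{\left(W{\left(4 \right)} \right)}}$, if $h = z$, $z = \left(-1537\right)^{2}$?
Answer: $\frac{1}{2347315} \approx 4.2602 \cdot 10^{-7}$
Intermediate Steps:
$W{\left(r \right)} = r + 2 r^{2}$ ($W{\left(r \right)} = \left(r^{2} + r^{2}\right) + r = 2 r^{2} + r = r + 2 r^{2}$)
$z = 2362369$
$h = 2362369$
$\frac{1}{h + X{\left(W{\left(4 \right)} \right)}} = \frac{1}{2362369 - 2509 \sqrt{4 \left(1 + 2 \cdot 4\right)}} = \frac{1}{2362369 - 2509 \sqrt{4 \left(1 + 8\right)}} = \frac{1}{2362369 - 2509 \sqrt{4 \cdot 9}} = \frac{1}{2362369 - 2509 \sqrt{36}} = \frac{1}{2362369 - 15054} = \frac{1}{2347315}$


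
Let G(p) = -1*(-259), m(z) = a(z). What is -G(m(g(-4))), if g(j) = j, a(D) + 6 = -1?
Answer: -259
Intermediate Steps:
a(D) = -7 (a(D) = -6 - 1 = -7)
m(z) = -7
G(p) = 259
-G(m(g(-4))) = -1*259 = -259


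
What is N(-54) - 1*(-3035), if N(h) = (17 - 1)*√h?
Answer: 3035 + 48*I*√6 ≈ 3035.0 + 117.58*I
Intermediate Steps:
N(h) = 16*√h
N(-54) - 1*(-3035) = 16*√(-54) - 1*(-3035) = 16*(3*I*√6) + 3035 = 48*I*√6 + 3035 = 3035 + 48*I*√6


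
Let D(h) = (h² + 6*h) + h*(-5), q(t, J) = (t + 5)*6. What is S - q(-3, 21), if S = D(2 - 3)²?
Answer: -12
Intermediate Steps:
q(t, J) = 30 + 6*t (q(t, J) = (5 + t)*6 = 30 + 6*t)
D(h) = h + h² (D(h) = (h² + 6*h) - 5*h = h + h²)
S = 0 (S = ((2 - 3)*(1 + (2 - 3)))² = (-(1 - 1))² = (-1*0)² = 0² = 0)
S - q(-3, 21) = 0 - (30 + 6*(-3)) = 0 - (30 - 18) = 0 - 1*12 = 0 - 12 = -12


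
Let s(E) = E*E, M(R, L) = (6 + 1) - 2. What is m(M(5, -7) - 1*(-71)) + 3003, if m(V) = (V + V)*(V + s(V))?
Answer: 892507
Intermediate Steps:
M(R, L) = 5 (M(R, L) = 7 - 2 = 5)
s(E) = E²
m(V) = 2*V*(V + V²) (m(V) = (V + V)*(V + V²) = (2*V)*(V + V²) = 2*V*(V + V²))
m(M(5, -7) - 1*(-71)) + 3003 = 2*(5 - 1*(-71))²*(1 + (5 - 1*(-71))) + 3003 = 2*(5 + 71)²*(1 + (5 + 71)) + 3003 = 2*76²*(1 + 76) + 3003 = 2*5776*77 + 3003 = 889504 + 3003 = 892507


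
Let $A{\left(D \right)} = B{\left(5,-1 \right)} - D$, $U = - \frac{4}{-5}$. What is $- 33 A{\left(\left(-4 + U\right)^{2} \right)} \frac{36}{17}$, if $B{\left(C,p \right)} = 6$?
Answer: $\frac{125928}{425} \approx 296.3$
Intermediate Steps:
$U = \frac{4}{5}$ ($U = \left(-4\right) \left(- \frac{1}{5}\right) = \frac{4}{5} \approx 0.8$)
$A{\left(D \right)} = 6 - D$
$- 33 A{\left(\left(-4 + U\right)^{2} \right)} \frac{36}{17} = - 33 \left(6 - \left(-4 + \frac{4}{5}\right)^{2}\right) \frac{36}{17} = - 33 \left(6 - \left(- \frac{16}{5}\right)^{2}\right) 36 \cdot \frac{1}{17} = - 33 \left(6 - \frac{256}{25}\right) \frac{36}{17} = \left(-33\right) \left(- \frac{106}{25}\right) \frac{36}{17} = \frac{3498}{25} \cdot \frac{36}{17} = \frac{125928}{425}$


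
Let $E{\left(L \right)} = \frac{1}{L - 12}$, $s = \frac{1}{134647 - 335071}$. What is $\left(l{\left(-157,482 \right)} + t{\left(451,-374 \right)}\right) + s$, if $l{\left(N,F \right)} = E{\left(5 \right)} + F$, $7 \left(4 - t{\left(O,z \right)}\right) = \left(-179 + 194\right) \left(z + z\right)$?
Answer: $\frac{418628471}{200424} \approx 2088.7$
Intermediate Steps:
$s = - \frac{1}{200424}$ ($s = \frac{1}{-200424} = - \frac{1}{200424} \approx -4.9894 \cdot 10^{-6}$)
$E{\left(L \right)} = \frac{1}{-12 + L}$
$t{\left(O,z \right)} = 4 - \frac{30 z}{7}$ ($t{\left(O,z \right)} = 4 - \frac{\left(-179 + 194\right) \left(z + z\right)}{7} = 4 - \frac{15 \cdot 2 z}{7} = 4 - \frac{30 z}{7}$)
$l{\left(N,F \right)} = - \frac{1}{7} + F$ ($l{\left(N,F \right)} = \frac{1}{-12 + 5} + F = \frac{1}{-7} + F = - \frac{1}{7} + F$)
$\left(l{\left(-157,482 \right)} + t{\left(451,-374 \right)}\right) + s = \left(\left(- \frac{1}{7} + 482\right) + \left(4 - - \frac{11220}{7}\right)\right) - \frac{1}{200424} = \left(\frac{3373}{7} + \left(4 + \frac{11220}{7}\right)\right) - \frac{1}{200424} = \left(\frac{3373}{7} + \frac{11248}{7}\right) - \frac{1}{200424} = \frac{14621}{7} - \frac{1}{200424} = \frac{418628471}{200424}$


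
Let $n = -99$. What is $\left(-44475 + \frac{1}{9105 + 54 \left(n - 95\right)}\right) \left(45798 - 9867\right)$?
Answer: $- \frac{730300281802}{457} \approx -1.598 \cdot 10^{9}$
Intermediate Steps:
$\left(-44475 + \frac{1}{9105 + 54 \left(n - 95\right)}\right) \left(45798 - 9867\right) = \left(-44475 + \frac{1}{9105 + 54 \left(-99 - 95\right)}\right) \left(45798 - 9867\right) = \left(-44475 + \frac{1}{9105 + 54 \left(-194\right)}\right) \left(45798 + \left(-20316 + 10449\right)\right) = \left(-44475 + \frac{1}{9105 - 10476}\right) \left(45798 - 9867\right) = \left(-44475 + \frac{1}{-1371}\right) 35931 = \left(-44475 - \frac{1}{1371}\right) 35931 = \left(- \frac{60975226}{1371}\right) 35931 = - \frac{730300281802}{457}$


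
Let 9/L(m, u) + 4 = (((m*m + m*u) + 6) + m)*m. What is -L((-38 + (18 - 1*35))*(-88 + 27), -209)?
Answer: -9/35422730801 ≈ -2.5407e-10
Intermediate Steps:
L(m, u) = 9/(-4 + m*(6 + m + m² + m*u)) (L(m, u) = 9/(-4 + (((m*m + m*u) + 6) + m)*m) = 9/(-4 + (((m² + m*u) + 6) + m)*m) = 9/(-4 + ((6 + m² + m*u) + m)*m) = 9/(-4 + (6 + m + m² + m*u)*m) = 9/(-4 + m*(6 + m + m² + m*u)))
-L((-38 + (18 - 1*35))*(-88 + 27), -209) = -9/(-4 + ((-38 + (18 - 1*35))*(-88 + 27))² + ((-38 + (18 - 1*35))*(-88 + 27))³ + 6*((-38 + (18 - 1*35))*(-88 + 27)) - 209*(-88 + 27)²*(-38 + (18 - 1*35))²) = -9/(-4 + ((-38 + (18 - 35))*(-61))² + ((-38 + (18 - 35))*(-61))³ + 6*((-38 + (18 - 35))*(-61)) - 209*3721*(-38 + (18 - 35))²) = -9/(-4 + ((-38 - 17)*(-61))² + ((-38 - 17)*(-61))³ + 6*((-38 - 17)*(-61)) - 209*3721*(-38 - 17)²) = -9/(-4 + (-55*(-61))² + (-55*(-61))³ + 6*(-55*(-61)) - 209*(-55*(-61))²) = -9/(-4 + 3355² + 3355³ + 6*3355 - 209*3355²) = -9/(-4 + 11256025 + 37763963875 + 20130 - 209*11256025) = -9/(-4 + 11256025 + 37763963875 + 20130 - 2352509225) = -9/35422730801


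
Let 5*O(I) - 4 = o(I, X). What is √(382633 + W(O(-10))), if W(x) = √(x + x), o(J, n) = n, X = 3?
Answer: √(9565825 + 5*√70)/5 ≈ 618.57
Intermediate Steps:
O(I) = 7/5 (O(I) = ⅘ + (⅕)*3 = ⅘ + ⅗ = 7/5)
W(x) = √2*√x (W(x) = √(2*x) = √2*√x)
√(382633 + W(O(-10))) = √(382633 + √2*√(7/5)) = √(382633 + √2*(√35/5)) = √(382633 + √70/5)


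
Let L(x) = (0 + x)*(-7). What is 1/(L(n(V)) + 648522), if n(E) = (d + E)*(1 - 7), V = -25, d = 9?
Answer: 1/647850 ≈ 1.5436e-6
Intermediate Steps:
n(E) = -54 - 6*E (n(E) = (9 + E)*(1 - 7) = (9 + E)*(-6) = -54 - 6*E)
L(x) = -7*x (L(x) = x*(-7) = -7*x)
1/(L(n(V)) + 648522) = 1/(-7*(-54 - 6*(-25)) + 648522) = 1/(-7*(-54 + 150) + 648522) = 1/(-7*96 + 648522) = 1/(-672 + 648522) = 1/647850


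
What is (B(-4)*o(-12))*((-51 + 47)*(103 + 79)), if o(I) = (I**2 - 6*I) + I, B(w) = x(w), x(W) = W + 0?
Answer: 594048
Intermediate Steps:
x(W) = W
B(w) = w
o(I) = I**2 - 5*I
(B(-4)*o(-12))*((-51 + 47)*(103 + 79)) = (-(-48)*(-5 - 12))*((-51 + 47)*(103 + 79)) = (-(-48)*(-17))*(-4*182) = -4*204*(-728) = -816*(-728) = 594048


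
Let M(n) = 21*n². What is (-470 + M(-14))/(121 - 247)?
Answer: -1823/63 ≈ -28.936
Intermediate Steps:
(-470 + M(-14))/(121 - 247) = (-470 + 21*(-14)²)/(121 - 247) = (-470 + 21*196)/(-126) = (-470 + 4116)*(-1/126) = 3646*(-1/126) = -1823/63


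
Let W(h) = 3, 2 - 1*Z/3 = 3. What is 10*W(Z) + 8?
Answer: 38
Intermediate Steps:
Z = -3 (Z = 6 - 3*3 = 6 - 9 = -3)
10*W(Z) + 8 = 10*3 + 8 = 30 + 8 = 38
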